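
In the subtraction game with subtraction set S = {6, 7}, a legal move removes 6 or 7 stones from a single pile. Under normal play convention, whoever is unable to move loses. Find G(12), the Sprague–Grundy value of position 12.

G(0) = 0
G(1) = mex{} = 0
G(2) = mex{} = 0
G(3) = mex{} = 0
G(4) = mex{} = 0
G(5) = mex{} = 0
G(6) = mex{0} = 1
G(7) = mex{0,0} = 1
G(8) = mex{0,0} = 1
G(9) = mex{0,0} = 1
G(10) = mex{0,0} = 1
G(11) = mex{0,0} = 1
G(12) = mex{1,0} = 2

2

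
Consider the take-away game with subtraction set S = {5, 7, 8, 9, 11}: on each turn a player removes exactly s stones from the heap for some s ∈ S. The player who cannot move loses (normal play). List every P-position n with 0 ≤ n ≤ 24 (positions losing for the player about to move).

0, 1, 2, 3, 4, 16, 17, 18, 19, 20

n :  0  1  2  3  4  5  6  7  8  9 10 11 12 13 14 15 16 17 18 19 20 21 22 23 24
G :  0  0  0  0  0  1  1  1  1  1  2  2  2  2  2  3  0  0  0  0  0  1  1  1  1
P-positions are exactly the n with G(n) = 0.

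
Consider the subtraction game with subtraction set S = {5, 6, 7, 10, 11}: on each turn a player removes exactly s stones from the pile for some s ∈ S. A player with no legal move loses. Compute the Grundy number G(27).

2

n :  0  1  2  3  4  5  6  7  8  9 10 11 12 13 14 15 16 17 18 19 20 21 22 23 24 25 26 27
G :  0  0  0  0  0  1  1  1  1  1  2  2  2  2  2  3  0  0  0  0  0  1  1  1  1  1  2  2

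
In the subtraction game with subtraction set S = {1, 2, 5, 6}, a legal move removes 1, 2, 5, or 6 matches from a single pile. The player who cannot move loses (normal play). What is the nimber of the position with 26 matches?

2

G(0) = 0
G(1) = mex{0} = 1
G(2) = mex{1,0} = 2
G(3) = mex{2,1} = 0
G(4) = mex{0,2} = 1
G(5) = mex{1,0,0} = 2
G(6) = mex{2,1,1,0} = 3
G(7) = mex{3,2,2,1} = 0
G(8) = mex{0,3,0,2} = 1
G(9) = mex{1,0,1,0} = 2
G(10) = mex{2,1,2,1} = 0
G(11) = mex{0,2,3,2} = 1
G(12) = mex{1,0,0,3} = 2
G(13) = mex{2,1,1,0} = 3
G(14) = mex{3,2,2,1} = 0
G(15) = mex{0,3,0,2} = 1
G(16) = mex{1,0,1,0} = 2
G(17) = mex{2,1,2,1} = 0
G(18) = mex{0,2,3,2} = 1
G(19) = mex{1,0,0,3} = 2
G(20) = mex{2,1,1,0} = 3
G(21) = mex{3,2,2,1} = 0
G(22) = mex{0,3,0,2} = 1
G(23) = mex{1,0,1,0} = 2
G(24) = mex{2,1,2,1} = 0
G(25) = mex{0,2,3,2} = 1
G(26) = mex{1,0,0,3} = 2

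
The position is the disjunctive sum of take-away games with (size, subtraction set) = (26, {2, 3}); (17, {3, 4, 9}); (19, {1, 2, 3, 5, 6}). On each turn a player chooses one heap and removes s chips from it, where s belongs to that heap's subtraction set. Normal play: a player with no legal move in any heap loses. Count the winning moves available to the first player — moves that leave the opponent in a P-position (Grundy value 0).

Heap A, S = {2, 3}:
G(0) = 0
G(1) = mex{} = 0
G(2) = mex{0} = 1
G(3) = mex{0,0} = 1
G(4) = mex{1,0} = 2
G(5) = mex{1,1} = 0
G(6) = mex{2,1} = 0
G(7) = mex{0,2} = 1
G(8) = mex{0,0} = 1
G(9) = mex{1,0} = 2
G(10) = mex{1,1} = 0
G(11) = mex{2,1} = 0
G(12) = mex{0,2} = 1
G(13) = mex{0,0} = 1
G(14) = mex{1,0} = 2
G(15) = mex{1,1} = 0
G(16) = mex{2,1} = 0
G(17) = mex{0,2} = 1
G(18) = mex{0,0} = 1
G(19) = mex{1,0} = 2
G(20) = mex{1,1} = 0
G(21) = mex{2,1} = 0
G(22) = mex{0,2} = 1
G(23) = mex{0,0} = 1
G(24) = mex{1,0} = 2
G(25) = mex{1,1} = 0
G(26) = mex{2,1} = 0
G_A(26) = 0.
Heap B, S = {3, 4, 9}:
G(0) = 0
G(1) = mex{} = 0
G(2) = mex{} = 0
G(3) = mex{0} = 1
G(4) = mex{0,0} = 1
G(5) = mex{0,0} = 1
G(6) = mex{1,0} = 2
G(7) = mex{1,1} = 0
G(8) = mex{1,1} = 0
G(9) = mex{2,1,0} = 3
G(10) = mex{0,2,0} = 1
G(11) = mex{0,0,0} = 1
G(12) = mex{3,0,1} = 2
G(13) = mex{1,3,1} = 0
G(14) = mex{1,1,1} = 0
G(15) = mex{2,1,2} = 0
G(16) = mex{0,2,0} = 1
G(17) = mex{0,0,0} = 1
G_B(17) = 1.
Heap C, S = {1, 2, 3, 5, 6}:
G(0) = 0
G(1) = mex{0} = 1
G(2) = mex{1,0} = 2
G(3) = mex{2,1,0} = 3
G(4) = mex{3,2,1} = 0
G(5) = mex{0,3,2,0} = 1
G(6) = mex{1,0,3,1,0} = 2
G(7) = mex{2,1,0,2,1} = 3
G(8) = mex{3,2,1,3,2} = 0
G(9) = mex{0,3,2,0,3} = 1
G(10) = mex{1,0,3,1,0} = 2
G(11) = mex{2,1,0,2,1} = 3
G(12) = mex{3,2,1,3,2} = 0
G(13) = mex{0,3,2,0,3} = 1
G(14) = mex{1,0,3,1,0} = 2
G(15) = mex{2,1,0,2,1} = 3
G(16) = mex{3,2,1,3,2} = 0
G(17) = mex{0,3,2,0,3} = 1
G(18) = mex{1,0,3,1,0} = 2
G(19) = mex{2,1,0,2,1} = 3
G_C(19) = 3.
Combined Grundy value = 0 ⊕ 1 ⊕ 3 = 2.
A winning move leaves total XOR = 0, i.e. changes one component's Grundy value g to g ⊕ X where X is the current total.
Heap A: need g' = 0⊕2 = 2. Options: 26−2→G=2, 26−3→G=1. Hits: 1.
Heap B: need g' = 1⊕2 = 3. Options: 17−3→G=0, 17−4→G=0, 17−9→G=0. Hits: 0.
Heap C: need g' = 3⊕2 = 1. Options: 19−1→G=2, 19−2→G=1, 19−3→G=0, 19−5→G=2, 19−6→G=1. Hits: 2.

3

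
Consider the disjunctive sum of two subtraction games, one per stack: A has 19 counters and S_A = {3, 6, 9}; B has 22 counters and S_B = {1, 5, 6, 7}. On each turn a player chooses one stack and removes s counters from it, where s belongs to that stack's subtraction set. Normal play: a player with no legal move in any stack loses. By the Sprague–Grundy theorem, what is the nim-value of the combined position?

Stack A, S = {3, 6, 9}:
n :  0  1  2  3  4  5  6  7  8  9 10 11 12 13 14 15 16 17 18 19
G :  0  0  0  1  1  1  2  2  2  3  3  3  0  0  0  1  1  1  2  2
G_A(19) = 2.
Stack B, S = {1, 5, 6, 7}:
G(0) = 0
G(1) = mex{0} = 1
G(2) = mex{1} = 0
G(3) = mex{0} = 1
G(4) = mex{1} = 0
G(5) = mex{0,0} = 1
G(6) = mex{1,1,0} = 2
G(7) = mex{2,0,1,0} = 3
G(8) = mex{3,1,0,1} = 2
G(9) = mex{2,0,1,0} = 3
G(10) = mex{3,1,0,1} = 2
G(11) = mex{2,2,1,0} = 3
G(12) = mex{3,3,2,1} = 0
G(13) = mex{0,2,3,2} = 1
G(14) = mex{1,3,2,3} = 0
G(15) = mex{0,2,3,2} = 1
G(16) = mex{1,3,2,3} = 0
G(17) = mex{0,0,3,2} = 1
G(18) = mex{1,1,0,3} = 2
G(19) = mex{2,0,1,0} = 3
G(20) = mex{3,1,0,1} = 2
G(21) = mex{2,0,1,0} = 3
G(22) = mex{3,1,0,1} = 2
G_B(22) = 2.
Combined Grundy value = 2 ⊕ 2 = 0.

0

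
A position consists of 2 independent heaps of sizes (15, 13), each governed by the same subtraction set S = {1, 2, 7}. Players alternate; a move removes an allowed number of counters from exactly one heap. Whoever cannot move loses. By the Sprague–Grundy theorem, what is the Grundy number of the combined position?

All heaps use S = {1, 2, 7}:
G(0) = 0
G(1) = mex{0} = 1
G(2) = mex{1,0} = 2
G(3) = mex{2,1} = 0
G(4) = mex{0,2} = 1
G(5) = mex{1,0} = 2
G(6) = mex{2,1} = 0
G(7) = mex{0,2,0} = 1
G(8) = mex{1,0,1} = 2
G(9) = mex{2,1,2} = 0
G(10) = mex{0,2,0} = 1
G(11) = mex{1,0,1} = 2
G(12) = mex{2,1,2} = 0
G(13) = mex{0,2,0} = 1
G(14) = mex{1,0,1} = 2
G(15) = mex{2,1,2} = 0
Heap A: G(15) = 0.
Heap B: G(13) = 1.
Combined Grundy value = 0 ⊕ 1 = 1.

1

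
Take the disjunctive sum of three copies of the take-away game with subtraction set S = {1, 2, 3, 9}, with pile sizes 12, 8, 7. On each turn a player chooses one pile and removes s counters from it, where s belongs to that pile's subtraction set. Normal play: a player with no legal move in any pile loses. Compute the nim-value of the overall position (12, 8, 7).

All piles use S = {1, 2, 3, 9}:
n :  0  1  2  3  4  5  6  7  8  9 10 11 12
G :  0  1  2  3  0  1  2  3  0  1  2  3  0
Pile A: G(12) = 0.
Pile B: G(8) = 0.
Pile C: G(7) = 3.
Combined Grundy value = 0 ⊕ 0 ⊕ 3 = 3.

3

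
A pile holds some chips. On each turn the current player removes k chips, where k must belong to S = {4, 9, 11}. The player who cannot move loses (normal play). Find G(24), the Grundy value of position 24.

G(0) = 0
G(1) = mex{} = 0
G(2) = mex{} = 0
G(3) = mex{} = 0
G(4) = mex{0} = 1
G(5) = mex{0} = 1
G(6) = mex{0} = 1
G(7) = mex{0} = 1
G(8) = mex{1} = 0
G(9) = mex{1,0} = 2
G(10) = mex{1,0} = 2
G(11) = mex{1,0,0} = 2
G(12) = mex{0,0,0} = 1
G(13) = mex{2,1,0} = 3
G(14) = mex{2,1,0} = 3
G(15) = mex{2,1,1} = 0
G(16) = mex{1,1,1} = 0
G(17) = mex{3,0,1} = 2
G(18) = mex{3,2,1} = 0
G(19) = mex{0,2,0} = 1
G(20) = mex{0,2,2} = 1
G(21) = mex{2,1,2} = 0
G(22) = mex{0,3,2} = 1
G(23) = mex{1,3,1} = 0
G(24) = mex{1,0,3} = 2

2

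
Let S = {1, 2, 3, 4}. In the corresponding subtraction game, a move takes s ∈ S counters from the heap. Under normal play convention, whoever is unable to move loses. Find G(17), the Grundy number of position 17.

n :  0  1  2  3  4  5  6  7  8  9 10 11 12 13 14 15 16 17
G :  0  1  2  3  4  0  1  2  3  4  0  1  2  3  4  0  1  2

2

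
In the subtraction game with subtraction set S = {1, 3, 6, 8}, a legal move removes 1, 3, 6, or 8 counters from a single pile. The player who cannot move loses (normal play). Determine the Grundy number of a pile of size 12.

n :  0  1  2  3  4  5  6  7  8  9 10 11 12
G :  0  1  0  1  0  1  2  3  2  0  1  0  1

1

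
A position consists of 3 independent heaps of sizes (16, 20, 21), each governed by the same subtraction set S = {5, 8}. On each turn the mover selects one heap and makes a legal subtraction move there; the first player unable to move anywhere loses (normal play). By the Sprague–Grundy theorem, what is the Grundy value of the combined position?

0

All heaps use S = {5, 8}:
G(0) = 0
G(1) = mex{} = 0
G(2) = mex{} = 0
G(3) = mex{} = 0
G(4) = mex{} = 0
G(5) = mex{0} = 1
G(6) = mex{0} = 1
G(7) = mex{0} = 1
G(8) = mex{0,0} = 1
G(9) = mex{0,0} = 1
G(10) = mex{1,0} = 2
G(11) = mex{1,0} = 2
G(12) = mex{1,0} = 2
G(13) = mex{1,1} = 0
G(14) = mex{1,1} = 0
G(15) = mex{2,1} = 0
G(16) = mex{2,1} = 0
G(17) = mex{2,1} = 0
G(18) = mex{0,2} = 1
G(19) = mex{0,2} = 1
G(20) = mex{0,2} = 1
G(21) = mex{0,0} = 1
Heap A: G(16) = 0.
Heap B: G(20) = 1.
Heap C: G(21) = 1.
Combined Grundy value = 0 ⊕ 1 ⊕ 1 = 0.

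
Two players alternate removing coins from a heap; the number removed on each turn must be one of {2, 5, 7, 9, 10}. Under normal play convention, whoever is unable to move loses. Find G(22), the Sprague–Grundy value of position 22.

n :  0  1  2  3  4  5  6  7  8  9 10 11 12 13 14 15 16 17 18 19 20 21 22
G :  0  0  1  1  0  2  1  3  2  2  3  3  0  4  1  0  0  1  1  4  2  2  3

3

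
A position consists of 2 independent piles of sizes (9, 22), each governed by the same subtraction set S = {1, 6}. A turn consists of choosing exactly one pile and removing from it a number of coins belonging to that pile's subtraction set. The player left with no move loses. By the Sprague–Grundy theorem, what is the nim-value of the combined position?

All piles use S = {1, 6}:
n :  0  1  2  3  4  5  6  7  8  9 10 11 12 13 14 15 16 17 18 19 20 21 22
G :  0  1  0  1  0  1  2  0  1  0  1  0  1  2  0  1  0  1  0  1  2  0  1
Pile A: G(9) = 0.
Pile B: G(22) = 1.
Combined Grundy value = 0 ⊕ 1 = 1.

1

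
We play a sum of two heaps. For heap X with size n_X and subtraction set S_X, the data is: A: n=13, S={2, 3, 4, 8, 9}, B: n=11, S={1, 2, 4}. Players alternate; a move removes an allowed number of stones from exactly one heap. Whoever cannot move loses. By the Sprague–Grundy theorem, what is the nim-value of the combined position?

2

Heap A, S = {2, 3, 4, 8, 9}:
G(0) = 0
G(1) = mex{} = 0
G(2) = mex{0} = 1
G(3) = mex{0,0} = 1
G(4) = mex{1,0,0} = 2
G(5) = mex{1,1,0} = 2
G(6) = mex{2,1,1} = 0
G(7) = mex{2,2,1} = 0
G(8) = mex{0,2,2,0} = 1
G(9) = mex{0,0,2,0,0} = 1
G(10) = mex{1,0,0,1,0} = 2
G(11) = mex{1,1,0,1,1} = 2
G(12) = mex{2,1,1,2,1} = 0
G(13) = mex{2,2,1,2,2} = 0
G_A(13) = 0.
Heap B, S = {1, 2, 4}:
G(0) = 0
G(1) = mex{0} = 1
G(2) = mex{1,0} = 2
G(3) = mex{2,1} = 0
G(4) = mex{0,2,0} = 1
G(5) = mex{1,0,1} = 2
G(6) = mex{2,1,2} = 0
G(7) = mex{0,2,0} = 1
G(8) = mex{1,0,1} = 2
G(9) = mex{2,1,2} = 0
G(10) = mex{0,2,0} = 1
G(11) = mex{1,0,1} = 2
G_B(11) = 2.
Combined Grundy value = 0 ⊕ 2 = 2.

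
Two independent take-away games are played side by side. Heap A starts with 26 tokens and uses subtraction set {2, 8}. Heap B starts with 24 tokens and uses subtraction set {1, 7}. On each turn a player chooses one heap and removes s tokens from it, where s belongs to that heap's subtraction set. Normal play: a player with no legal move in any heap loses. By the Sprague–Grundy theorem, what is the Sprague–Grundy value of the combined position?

1

Heap A, S = {2, 8}:
n :  0  1  2  3  4  5  6  7  8  9 10 11 12 13 14 15 16 17 18 19 20 21 22 23 24 25 26
G :  0  0  1  1  0  0  1  1  2  2  0  0  1  1  0  0  1  1  2  2  0  0  1  1  0  0  1
G_A(26) = 1.
Heap B, S = {1, 7}:
G(0) = 0
G(1) = mex{0} = 1
G(2) = mex{1} = 0
G(3) = mex{0} = 1
G(4) = mex{1} = 0
G(5) = mex{0} = 1
G(6) = mex{1} = 0
G(7) = mex{0,0} = 1
G(8) = mex{1,1} = 0
G(9) = mex{0,0} = 1
G(10) = mex{1,1} = 0
G(11) = mex{0,0} = 1
G(12) = mex{1,1} = 0
G(13) = mex{0,0} = 1
G(14) = mex{1,1} = 0
G(15) = mex{0,0} = 1
G(16) = mex{1,1} = 0
G(17) = mex{0,0} = 1
G(18) = mex{1,1} = 0
G(19) = mex{0,0} = 1
G(20) = mex{1,1} = 0
G(21) = mex{0,0} = 1
G(22) = mex{1,1} = 0
G(23) = mex{0,0} = 1
G(24) = mex{1,1} = 0
G_B(24) = 0.
Combined Grundy value = 1 ⊕ 0 = 1.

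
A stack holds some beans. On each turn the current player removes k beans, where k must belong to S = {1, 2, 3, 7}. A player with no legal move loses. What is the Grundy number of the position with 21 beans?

1

n :  0  1  2  3  4  5  6  7  8  9 10 11 12 13 14 15 16 17 18 19 20 21
G :  0  1  2  3  0  1  2  3  0  1  2  3  0  1  2  3  0  1  2  3  0  1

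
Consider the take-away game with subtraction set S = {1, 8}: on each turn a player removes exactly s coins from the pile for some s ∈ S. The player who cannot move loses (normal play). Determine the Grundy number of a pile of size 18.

G(0) = 0
G(1) = mex{0} = 1
G(2) = mex{1} = 0
G(3) = mex{0} = 1
G(4) = mex{1} = 0
G(5) = mex{0} = 1
G(6) = mex{1} = 0
G(7) = mex{0} = 1
G(8) = mex{1,0} = 2
G(9) = mex{2,1} = 0
G(10) = mex{0,0} = 1
G(11) = mex{1,1} = 0
G(12) = mex{0,0} = 1
G(13) = mex{1,1} = 0
G(14) = mex{0,0} = 1
G(15) = mex{1,1} = 0
G(16) = mex{0,2} = 1
G(17) = mex{1,0} = 2
G(18) = mex{2,1} = 0

0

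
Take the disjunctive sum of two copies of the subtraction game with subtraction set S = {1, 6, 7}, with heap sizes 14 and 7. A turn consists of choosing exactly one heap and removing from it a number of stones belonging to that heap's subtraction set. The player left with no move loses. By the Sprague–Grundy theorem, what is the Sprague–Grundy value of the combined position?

3

All heaps use S = {1, 6, 7}:
n :  0  1  2  3  4  5  6  7  8  9 10 11 12 13 14
G :  0  1  0  1  0  1  2  3  2  3  2  3  0  1  0
Heap A: G(14) = 0.
Heap B: G(7) = 3.
Combined Grundy value = 0 ⊕ 3 = 3.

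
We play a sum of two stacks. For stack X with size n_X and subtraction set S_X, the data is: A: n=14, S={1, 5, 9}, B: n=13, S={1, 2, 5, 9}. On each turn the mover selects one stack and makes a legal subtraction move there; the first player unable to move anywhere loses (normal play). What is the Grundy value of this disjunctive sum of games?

Stack A, S = {1, 5, 9}:
n :  0  1  2  3  4  5  6  7  8  9 10 11 12 13 14
G :  0  1  0  1  0  1  0  1  0  1  0  1  0  1  0
G_A(14) = 0.
Stack B, S = {1, 2, 5, 9}:
n :  0  1  2  3  4  5  6  7  8  9 10 11 12 13
G :  0  1  2  0  1  2  0  1  2  3  0  1  2  0
G_B(13) = 0.
Combined Grundy value = 0 ⊕ 0 = 0.

0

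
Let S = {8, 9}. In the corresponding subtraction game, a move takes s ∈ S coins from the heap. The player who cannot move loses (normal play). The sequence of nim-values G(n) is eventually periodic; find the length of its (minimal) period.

n :  0  1  2  3  4  5  6  7  8  9 10 11 12 13 14 15 16 17 18 19 20 21 22 23 24 25 26 27 28 29 30 31 32 33 34 35
G :  0  0  0  0  0  0  0  0  1  1  1  1  1  1  1  1  2  0  0  0  0  0  0  0  0  1  1  1  1  1  1  1  1  2  0  0
G(n+17) = G(n) holds for n = 0,…,8 (a full window of length max(S) = 9), so the sequence is purely periodic with period 17.

17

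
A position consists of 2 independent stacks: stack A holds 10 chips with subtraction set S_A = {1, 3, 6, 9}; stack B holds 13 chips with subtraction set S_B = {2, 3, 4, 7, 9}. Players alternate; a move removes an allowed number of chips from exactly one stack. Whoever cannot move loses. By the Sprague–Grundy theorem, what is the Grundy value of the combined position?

Stack A, S = {1, 3, 6, 9}:
G(0) = 0
G(1) = mex{0} = 1
G(2) = mex{1} = 0
G(3) = mex{0,0} = 1
G(4) = mex{1,1} = 0
G(5) = mex{0,0} = 1
G(6) = mex{1,1,0} = 2
G(7) = mex{2,0,1} = 3
G(8) = mex{3,1,0} = 2
G(9) = mex{2,2,1,0} = 3
G(10) = mex{3,3,0,1} = 2
G_A(10) = 2.
Stack B, S = {2, 3, 4, 7, 9}:
G(0) = 0
G(1) = mex{} = 0
G(2) = mex{0} = 1
G(3) = mex{0,0} = 1
G(4) = mex{1,0,0} = 2
G(5) = mex{1,1,0} = 2
G(6) = mex{2,1,1} = 0
G(7) = mex{2,2,1,0} = 3
G(8) = mex{0,2,2,0} = 1
G(9) = mex{3,0,2,1,0} = 4
G(10) = mex{1,3,0,1,0} = 2
G(11) = mex{4,1,3,2,1} = 0
G(12) = mex{2,4,1,2,1} = 0
G(13) = mex{0,2,4,0,2} = 1
G_B(13) = 1.
Combined Grundy value = 2 ⊕ 1 = 3.

3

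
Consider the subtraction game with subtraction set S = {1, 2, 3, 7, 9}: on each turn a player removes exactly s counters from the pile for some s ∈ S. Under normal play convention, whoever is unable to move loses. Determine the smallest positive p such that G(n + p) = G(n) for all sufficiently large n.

G(0) = 0
G(1) = mex{0} = 1
G(2) = mex{1,0} = 2
G(3) = mex{2,1,0} = 3
G(4) = mex{3,2,1} = 0
G(5) = mex{0,3,2} = 1
G(6) = mex{1,0,3} = 2
G(7) = mex{2,1,0,0} = 3
G(8) = mex{3,2,1,1} = 0
G(9) = mex{0,3,2,2,0} = 1
G(10) = mex{1,0,3,3,1} = 2
G(11) = mex{2,1,0,0,2} = 3
G(12) = mex{3,2,1,1,3} = 0
G(13) = mex{0,3,2,2,0} = 1
G(14) = mex{1,0,3,3,1} = 2
G(n+4) = G(n) holds for n = 0,…,8 (a full window of length max(S) = 9), so the sequence is purely periodic with period 4.

4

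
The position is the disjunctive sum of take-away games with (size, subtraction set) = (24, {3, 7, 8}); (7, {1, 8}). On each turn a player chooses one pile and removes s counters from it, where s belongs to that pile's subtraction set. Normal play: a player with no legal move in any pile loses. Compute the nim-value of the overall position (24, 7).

0

Pile A, S = {3, 7, 8}:
G(0) = 0
G(1) = mex{} = 0
G(2) = mex{} = 0
G(3) = mex{0} = 1
G(4) = mex{0} = 1
G(5) = mex{0} = 1
G(6) = mex{1} = 0
G(7) = mex{1,0} = 2
G(8) = mex{1,0,0} = 2
G(9) = mex{0,0,0} = 1
G(10) = mex{2,1,0} = 3
G(11) = mex{2,1,1} = 0
G(12) = mex{1,1,1} = 0
G(13) = mex{3,0,1} = 2
G(14) = mex{0,2,0} = 1
G(15) = mex{0,2,2} = 1
G(16) = mex{2,1,2} = 0
G(17) = mex{1,3,1} = 0
G(18) = mex{1,0,3} = 2
G(19) = mex{0,0,0} = 1
G(20) = mex{0,2,0} = 1
G(21) = mex{2,1,2} = 0
G(22) = mex{1,1,1} = 0
G(23) = mex{1,0,1} = 2
G(24) = mex{0,0,0} = 1
G_A(24) = 1.
Pile B, S = {1, 8}:
G(0) = 0
G(1) = mex{0} = 1
G(2) = mex{1} = 0
G(3) = mex{0} = 1
G(4) = mex{1} = 0
G(5) = mex{0} = 1
G(6) = mex{1} = 0
G(7) = mex{0} = 1
G_B(7) = 1.
Combined Grundy value = 1 ⊕ 1 = 0.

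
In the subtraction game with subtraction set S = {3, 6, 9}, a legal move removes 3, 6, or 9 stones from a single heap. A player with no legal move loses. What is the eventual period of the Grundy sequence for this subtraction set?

12

n :  0  1  2  3  4  5  6  7  8  9 10 11 12 13 14 15 16 17 18 19 20 21 22 23 24 25
G :  0  0  0  1  1  1  2  2  2  3  3  3  0  0  0  1  1  1  2  2  2  3  3  3  0  0
G(n+12) = G(n) holds for n = 0,…,8 (a full window of length max(S) = 9), so the sequence is purely periodic with period 12.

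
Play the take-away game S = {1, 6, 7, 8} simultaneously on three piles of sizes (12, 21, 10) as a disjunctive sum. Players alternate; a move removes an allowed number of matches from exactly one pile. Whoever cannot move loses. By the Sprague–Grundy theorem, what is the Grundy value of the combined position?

4

All piles use S = {1, 6, 7, 8}:
G(0) = 0
G(1) = mex{0} = 1
G(2) = mex{1} = 0
G(3) = mex{0} = 1
G(4) = mex{1} = 0
G(5) = mex{0} = 1
G(6) = mex{1,0} = 2
G(7) = mex{2,1,0} = 3
G(8) = mex{3,0,1,0} = 2
G(9) = mex{2,1,0,1} = 3
G(10) = mex{3,0,1,0} = 2
G(11) = mex{2,1,0,1} = 3
G(12) = mex{3,2,1,0} = 4
G(13) = mex{4,3,2,1} = 0
G(14) = mex{0,2,3,2} = 1
G(15) = mex{1,3,2,3} = 0
G(16) = mex{0,2,3,2} = 1
G(17) = mex{1,3,2,3} = 0
G(18) = mex{0,4,3,2} = 1
G(19) = mex{1,0,4,3} = 2
G(20) = mex{2,1,0,4} = 3
G(21) = mex{3,0,1,0} = 2
Pile A: G(12) = 4.
Pile B: G(21) = 2.
Pile C: G(10) = 2.
Combined Grundy value = 4 ⊕ 2 ⊕ 2 = 4.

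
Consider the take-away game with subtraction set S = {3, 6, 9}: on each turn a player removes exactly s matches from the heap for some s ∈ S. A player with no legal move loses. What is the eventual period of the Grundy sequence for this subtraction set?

G(0) = 0
G(1) = mex{} = 0
G(2) = mex{} = 0
G(3) = mex{0} = 1
G(4) = mex{0} = 1
G(5) = mex{0} = 1
G(6) = mex{1,0} = 2
G(7) = mex{1,0} = 2
G(8) = mex{1,0} = 2
G(9) = mex{2,1,0} = 3
G(10) = mex{2,1,0} = 3
G(11) = mex{2,1,0} = 3
G(12) = mex{3,2,1} = 0
G(13) = mex{3,2,1} = 0
G(14) = mex{3,2,1} = 0
G(15) = mex{0,3,2} = 1
G(16) = mex{0,3,2} = 1
G(17) = mex{0,3,2} = 1
G(18) = mex{1,0,3} = 2
G(19) = mex{1,0,3} = 2
G(20) = mex{1,0,3} = 2
G(21) = mex{2,1,0} = 3
G(22) = mex{2,1,0} = 3
G(23) = mex{2,1,0} = 3
G(24) = mex{3,2,1} = 0
G(25) = mex{3,2,1} = 0
G(n+12) = G(n) holds for n = 0,…,8 (a full window of length max(S) = 9), so the sequence is purely periodic with period 12.

12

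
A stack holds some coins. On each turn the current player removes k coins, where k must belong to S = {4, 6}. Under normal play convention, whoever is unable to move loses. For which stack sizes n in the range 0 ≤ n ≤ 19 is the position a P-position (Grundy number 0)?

n :  0  1  2  3  4  5  6  7  8  9 10 11 12 13 14 15 16 17 18 19
G :  0  0  0  0  1  1  1  1  2  2  0  0  0  0  1  1  1  1  2  2
P-positions are exactly the n with G(n) = 0.

0, 1, 2, 3, 10, 11, 12, 13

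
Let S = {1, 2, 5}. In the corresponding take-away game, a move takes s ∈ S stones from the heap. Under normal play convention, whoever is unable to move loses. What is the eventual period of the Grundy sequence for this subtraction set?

3

n :  0  1  2  3  4  5  6  7  8  9 10 11 12 13 14
G :  0  1  2  0  1  2  0  1  2  0  1  2  0  1  2
G(n+3) = G(n) holds for n = 0,…,4 (a full window of length max(S) = 5), so the sequence is purely periodic with period 3.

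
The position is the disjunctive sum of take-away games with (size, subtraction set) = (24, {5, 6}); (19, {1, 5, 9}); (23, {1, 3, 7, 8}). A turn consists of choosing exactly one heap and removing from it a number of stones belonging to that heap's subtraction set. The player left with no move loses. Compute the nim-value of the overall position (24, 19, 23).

3

Heap A, S = {5, 6}:
n :  0  1  2  3  4  5  6  7  8  9 10 11 12 13 14 15 16 17 18 19 20 21 22 23 24
G :  0  0  0  0  0  1  1  1  1  1  2  0  0  0  0  0  1  1  1  1  1  2  0  0  0
G_A(24) = 0.
Heap B, S = {1, 5, 9}:
n :  0  1  2  3  4  5  6  7  8  9 10 11 12 13 14 15 16 17 18 19
G :  0  1  0  1  0  1  0  1  0  1  0  1  0  1  0  1  0  1  0  1
G_B(19) = 1.
Heap C, S = {1, 3, 7, 8}:
G(0) = 0
G(1) = mex{0} = 1
G(2) = mex{1} = 0
G(3) = mex{0,0} = 1
G(4) = mex{1,1} = 0
G(5) = mex{0,0} = 1
G(6) = mex{1,1} = 0
G(7) = mex{0,0,0} = 1
G(8) = mex{1,1,1,0} = 2
G(9) = mex{2,0,0,1} = 3
G(10) = mex{3,1,1,0} = 2
G(11) = mex{2,2,0,1} = 3
G(12) = mex{3,3,1,0} = 2
G(13) = mex{2,2,0,1} = 3
G(14) = mex{3,3,1,0} = 2
G(15) = mex{2,2,2,1} = 0
G(16) = mex{0,3,3,2} = 1
G(17) = mex{1,2,2,3} = 0
G(18) = mex{0,0,3,2} = 1
G(19) = mex{1,1,2,3} = 0
G(20) = mex{0,0,3,2} = 1
G(21) = mex{1,1,2,3} = 0
G(22) = mex{0,0,0,2} = 1
G(23) = mex{1,1,1,0} = 2
G_C(23) = 2.
Combined Grundy value = 0 ⊕ 1 ⊕ 2 = 3.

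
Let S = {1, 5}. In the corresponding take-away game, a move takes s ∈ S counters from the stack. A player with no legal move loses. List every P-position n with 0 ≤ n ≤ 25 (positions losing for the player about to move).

0, 2, 4, 6, 8, 10, 12, 14, 16, 18, 20, 22, 24

G(0) = 0
G(1) = mex{0} = 1
G(2) = mex{1} = 0
G(3) = mex{0} = 1
G(4) = mex{1} = 0
G(5) = mex{0,0} = 1
G(6) = mex{1,1} = 0
G(7) = mex{0,0} = 1
G(8) = mex{1,1} = 0
G(9) = mex{0,0} = 1
G(10) = mex{1,1} = 0
G(11) = mex{0,0} = 1
G(12) = mex{1,1} = 0
G(13) = mex{0,0} = 1
G(14) = mex{1,1} = 0
G(15) = mex{0,0} = 1
G(16) = mex{1,1} = 0
G(17) = mex{0,0} = 1
G(18) = mex{1,1} = 0
G(19) = mex{0,0} = 1
G(20) = mex{1,1} = 0
G(21) = mex{0,0} = 1
G(22) = mex{1,1} = 0
G(23) = mex{0,0} = 1
G(24) = mex{1,1} = 0
G(25) = mex{0,0} = 1
P-positions are exactly the n with G(n) = 0.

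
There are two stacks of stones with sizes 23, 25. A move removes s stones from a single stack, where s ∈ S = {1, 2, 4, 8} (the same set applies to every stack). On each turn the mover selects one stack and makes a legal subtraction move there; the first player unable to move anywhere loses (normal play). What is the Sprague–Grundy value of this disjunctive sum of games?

3

All stacks use S = {1, 2, 4, 8}:
n :  0  1  2  3  4  5  6  7  8  9 10 11 12 13 14 15 16 17 18 19 20 21 22 23 24 25
G :  0  1  2  0  1  2  0  1  2  0  1  2  0  1  2  0  1  2  0  1  2  0  1  2  0  1
Stack A: G(23) = 2.
Stack B: G(25) = 1.
Combined Grundy value = 2 ⊕ 1 = 3.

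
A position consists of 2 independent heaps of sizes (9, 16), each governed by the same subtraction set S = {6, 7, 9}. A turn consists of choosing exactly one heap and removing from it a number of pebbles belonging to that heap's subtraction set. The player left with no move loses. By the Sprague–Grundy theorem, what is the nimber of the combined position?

All heaps use S = {6, 7, 9}:
n :  0  1  2  3  4  5  6  7  8  9 10 11 12 13 14 15 16
G :  0  0  0  0  0  0  1  1  1  1  1  1  2  2  2  0  0
Heap A: G(9) = 1.
Heap B: G(16) = 0.
Combined Grundy value = 1 ⊕ 0 = 1.

1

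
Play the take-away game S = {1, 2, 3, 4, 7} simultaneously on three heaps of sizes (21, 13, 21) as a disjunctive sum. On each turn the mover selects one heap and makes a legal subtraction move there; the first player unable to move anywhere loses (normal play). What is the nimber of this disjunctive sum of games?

All heaps use S = {1, 2, 3, 4, 7}:
G(0) = 0
G(1) = mex{0} = 1
G(2) = mex{1,0} = 2
G(3) = mex{2,1,0} = 3
G(4) = mex{3,2,1,0} = 4
G(5) = mex{4,3,2,1} = 0
G(6) = mex{0,4,3,2} = 1
G(7) = mex{1,0,4,3,0} = 2
G(8) = mex{2,1,0,4,1} = 3
G(9) = mex{3,2,1,0,2} = 4
G(10) = mex{4,3,2,1,3} = 0
G(11) = mex{0,4,3,2,4} = 1
G(12) = mex{1,0,4,3,0} = 2
G(13) = mex{2,1,0,4,1} = 3
G(14) = mex{3,2,1,0,2} = 4
G(15) = mex{4,3,2,1,3} = 0
G(16) = mex{0,4,3,2,4} = 1
G(17) = mex{1,0,4,3,0} = 2
G(18) = mex{2,1,0,4,1} = 3
G(19) = mex{3,2,1,0,2} = 4
G(20) = mex{4,3,2,1,3} = 0
G(21) = mex{0,4,3,2,4} = 1
Heap A: G(21) = 1.
Heap B: G(13) = 3.
Heap C: G(21) = 1.
Combined Grundy value = 1 ⊕ 3 ⊕ 1 = 3.

3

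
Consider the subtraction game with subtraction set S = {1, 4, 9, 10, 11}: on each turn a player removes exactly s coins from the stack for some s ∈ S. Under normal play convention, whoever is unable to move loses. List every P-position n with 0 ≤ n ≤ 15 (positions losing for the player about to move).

0, 2, 5, 7

G(0) = 0
G(1) = mex{0} = 1
G(2) = mex{1} = 0
G(3) = mex{0} = 1
G(4) = mex{1,0} = 2
G(5) = mex{2,1} = 0
G(6) = mex{0,0} = 1
G(7) = mex{1,1} = 0
G(8) = mex{0,2} = 1
G(9) = mex{1,0,0} = 2
G(10) = mex{2,1,1,0} = 3
G(11) = mex{3,0,0,1,0} = 2
G(12) = mex{2,1,1,0,1} = 3
G(13) = mex{3,2,2,1,0} = 4
G(14) = mex{4,3,0,2,1} = 5
G(15) = mex{5,2,1,0,2} = 3
P-positions are exactly the n with G(n) = 0.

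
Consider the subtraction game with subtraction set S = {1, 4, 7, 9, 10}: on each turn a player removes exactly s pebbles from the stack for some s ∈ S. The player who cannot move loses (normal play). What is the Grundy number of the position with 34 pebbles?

2

n :  0  1  2  3  4  5  6  7  8  9 10 11 12 13 14 15 16 17 18 19 20 21 22 23 24 25 26 27 28 29 30 31 32 33 34
G :  0  1  0  1  2  0  1  2  0  1  2  3  2  0  1  2  0  1  2  0  1  0  1  2  0  1  2  0  1  2  3  2  0  1  2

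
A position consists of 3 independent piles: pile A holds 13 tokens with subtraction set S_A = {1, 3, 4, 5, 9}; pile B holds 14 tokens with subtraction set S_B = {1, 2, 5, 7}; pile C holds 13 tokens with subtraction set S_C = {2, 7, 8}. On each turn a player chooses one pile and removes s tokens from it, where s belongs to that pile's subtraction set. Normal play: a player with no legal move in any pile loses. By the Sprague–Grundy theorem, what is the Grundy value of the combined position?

Pile A, S = {1, 3, 4, 5, 9}:
n :  0  1  2  3  4  5  6  7  8  9 10 11 12 13
G :  0  1  0  1  2  3  2  3  0  1  0  1  2  3
G_A(13) = 3.
Pile B, S = {1, 2, 5, 7}:
G(0) = 0
G(1) = mex{0} = 1
G(2) = mex{1,0} = 2
G(3) = mex{2,1} = 0
G(4) = mex{0,2} = 1
G(5) = mex{1,0,0} = 2
G(6) = mex{2,1,1} = 0
G(7) = mex{0,2,2,0} = 1
G(8) = mex{1,0,0,1} = 2
G(9) = mex{2,1,1,2} = 0
G(10) = mex{0,2,2,0} = 1
G(11) = mex{1,0,0,1} = 2
G(12) = mex{2,1,1,2} = 0
G(13) = mex{0,2,2,0} = 1
G(14) = mex{1,0,0,1} = 2
G_B(14) = 2.
Pile C, S = {2, 7, 8}:
n :  0  1  2  3  4  5  6  7  8  9 10 11 12 13
G :  0  0  1  1  0  0  1  1  2  2  0  3  1  2
G_C(13) = 2.
Combined Grundy value = 3 ⊕ 2 ⊕ 2 = 3.

3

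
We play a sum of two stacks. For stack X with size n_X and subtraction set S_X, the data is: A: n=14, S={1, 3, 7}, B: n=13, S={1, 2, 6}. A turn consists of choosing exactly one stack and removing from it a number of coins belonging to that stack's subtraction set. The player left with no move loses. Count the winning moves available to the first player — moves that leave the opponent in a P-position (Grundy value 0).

Stack A, S = {1, 3, 7}:
n :  0  1  2  3  4  5  6  7  8  9 10 11 12 13 14
G :  0  1  0  1  0  1  0  1  0  1  0  1  0  1  0
G_A(14) = 0.
Stack B, S = {1, 2, 6}:
n :  0  1  2  3  4  5  6  7  8  9 10 11 12 13
G :  0  1  2  0  1  2  3  0  1  2  0  1  2  3
G_B(13) = 3.
Combined Grundy value = 0 ⊕ 3 = 3.
A winning move leaves total XOR = 0, i.e. changes one component's Grundy value g to g ⊕ X where X is the current total.
Stack A: need g' = 0⊕3 = 3. Options: 14−1→G=1, 14−3→G=1, 14−7→G=1. Hits: 0.
Stack B: need g' = 3⊕3 = 0. Options: 13−1→G=2, 13−2→G=1, 13−6→G=0. Hits: 1.

1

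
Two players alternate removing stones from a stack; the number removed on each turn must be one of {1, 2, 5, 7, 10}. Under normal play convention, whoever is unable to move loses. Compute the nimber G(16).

G(0) = 0
G(1) = mex{0} = 1
G(2) = mex{1,0} = 2
G(3) = mex{2,1} = 0
G(4) = mex{0,2} = 1
G(5) = mex{1,0,0} = 2
G(6) = mex{2,1,1} = 0
G(7) = mex{0,2,2,0} = 1
G(8) = mex{1,0,0,1} = 2
G(9) = mex{2,1,1,2} = 0
G(10) = mex{0,2,2,0,0} = 1
G(11) = mex{1,0,0,1,1} = 2
G(12) = mex{2,1,1,2,2} = 0
G(13) = mex{0,2,2,0,0} = 1
G(14) = mex{1,0,0,1,1} = 2
G(15) = mex{2,1,1,2,2} = 0
G(16) = mex{0,2,2,0,0} = 1

1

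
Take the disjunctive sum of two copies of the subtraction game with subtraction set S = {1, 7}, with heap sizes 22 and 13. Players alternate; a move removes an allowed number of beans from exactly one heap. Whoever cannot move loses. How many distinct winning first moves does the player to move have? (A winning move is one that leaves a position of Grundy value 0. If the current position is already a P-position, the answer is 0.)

4

All heaps use S = {1, 7}:
n :  0  1  2  3  4  5  6  7  8  9 10 11 12 13 14 15 16 17 18 19 20 21 22
G :  0  1  0  1  0  1  0  1  0  1  0  1  0  1  0  1  0  1  0  1  0  1  0
Heap A: G(22) = 0.
Heap B: G(13) = 1.
Combined Grundy value = 0 ⊕ 1 = 1.
A winning move leaves total XOR = 0, i.e. changes one component's Grundy value g to g ⊕ X where X is the current total.
Heap A: need g' = 0⊕1 = 1. Options: 22−1→G=1, 22−7→G=1. Hits: 2.
Heap B: need g' = 1⊕1 = 0. Options: 13−1→G=0, 13−7→G=0. Hits: 2.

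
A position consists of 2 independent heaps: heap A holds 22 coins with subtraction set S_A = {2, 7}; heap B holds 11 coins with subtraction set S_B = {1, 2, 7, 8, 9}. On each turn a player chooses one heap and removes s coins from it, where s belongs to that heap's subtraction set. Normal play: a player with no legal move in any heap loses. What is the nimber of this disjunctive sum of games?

Heap A, S = {2, 7}:
G(0) = 0
G(1) = mex{} = 0
G(2) = mex{0} = 1
G(3) = mex{0} = 1
G(4) = mex{1} = 0
G(5) = mex{1} = 0
G(6) = mex{0} = 1
G(7) = mex{0,0} = 1
G(8) = mex{1,0} = 2
G(9) = mex{1,1} = 0
G(10) = mex{2,1} = 0
G(11) = mex{0,0} = 1
G(12) = mex{0,0} = 1
G(13) = mex{1,1} = 0
G(14) = mex{1,1} = 0
G(15) = mex{0,2} = 1
G(16) = mex{0,0} = 1
G(17) = mex{1,0} = 2
G(18) = mex{1,1} = 0
G(19) = mex{2,1} = 0
G(20) = mex{0,0} = 1
G(21) = mex{0,0} = 1
G(22) = mex{1,1} = 0
G_A(22) = 0.
Heap B, S = {1, 2, 7, 8, 9}:
n :  0  1  2  3  4  5  6  7  8  9 10 11
G :  0  1  2  0  1  2  0  1  2  3  4  5
G_B(11) = 5.
Combined Grundy value = 0 ⊕ 5 = 5.

5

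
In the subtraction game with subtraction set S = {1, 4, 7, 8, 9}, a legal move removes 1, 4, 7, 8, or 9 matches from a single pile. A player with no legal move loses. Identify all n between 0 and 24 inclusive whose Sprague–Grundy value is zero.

0, 2, 5, 15, 17, 20

G(0) = 0
G(1) = mex{0} = 1
G(2) = mex{1} = 0
G(3) = mex{0} = 1
G(4) = mex{1,0} = 2
G(5) = mex{2,1} = 0
G(6) = mex{0,0} = 1
G(7) = mex{1,1,0} = 2
G(8) = mex{2,2,1,0} = 3
G(9) = mex{3,0,0,1,0} = 2
G(10) = mex{2,1,1,0,1} = 3
G(11) = mex{3,2,2,1,0} = 4
G(12) = mex{4,3,0,2,1} = 5
G(13) = mex{5,2,1,0,2} = 3
G(14) = mex{3,3,2,1,0} = 4
G(15) = mex{4,4,3,2,1} = 0
G(16) = mex{0,5,2,3,2} = 1
G(17) = mex{1,3,3,2,3} = 0
G(18) = mex{0,4,4,3,2} = 1
G(19) = mex{1,0,5,4,3} = 2
G(20) = mex{2,1,3,5,4} = 0
G(21) = mex{0,0,4,3,5} = 1
G(22) = mex{1,1,0,4,3} = 2
G(23) = mex{2,2,1,0,4} = 3
G(24) = mex{3,0,0,1,0} = 2
P-positions are exactly the n with G(n) = 0.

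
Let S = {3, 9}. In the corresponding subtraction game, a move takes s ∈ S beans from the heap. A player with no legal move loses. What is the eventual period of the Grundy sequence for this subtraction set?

G(0) = 0
G(1) = mex{} = 0
G(2) = mex{} = 0
G(3) = mex{0} = 1
G(4) = mex{0} = 1
G(5) = mex{0} = 1
G(6) = mex{1} = 0
G(7) = mex{1} = 0
G(8) = mex{1} = 0
G(9) = mex{0,0} = 1
G(10) = mex{0,0} = 1
G(11) = mex{0,0} = 1
G(12) = mex{1,1} = 0
G(13) = mex{1,1} = 0
G(14) = mex{1,1} = 0
G(15) = mex{0,0} = 1
G(16) = mex{0,0} = 1
G(n+6) = G(n) holds for n = 0,…,8 (a full window of length max(S) = 9), so the sequence is purely periodic with period 6.

6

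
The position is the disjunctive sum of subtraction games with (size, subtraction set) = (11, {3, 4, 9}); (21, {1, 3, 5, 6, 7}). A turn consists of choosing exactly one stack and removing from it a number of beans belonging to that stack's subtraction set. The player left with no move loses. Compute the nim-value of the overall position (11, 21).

Stack A, S = {3, 4, 9}:
n :  0  1  2  3  4  5  6  7  8  9 10 11
G :  0  0  0  1  1  1  2  0  0  3  1  1
G_A(11) = 1.
Stack B, S = {1, 3, 5, 6, 7}:
G(0) = 0
G(1) = mex{0} = 1
G(2) = mex{1} = 0
G(3) = mex{0,0} = 1
G(4) = mex{1,1} = 0
G(5) = mex{0,0,0} = 1
G(6) = mex{1,1,1,0} = 2
G(7) = mex{2,0,0,1,0} = 3
G(8) = mex{3,1,1,0,1} = 2
G(9) = mex{2,2,0,1,0} = 3
G(10) = mex{3,3,1,0,1} = 2
G(11) = mex{2,2,2,1,0} = 3
G(12) = mex{3,3,3,2,1} = 0
G(13) = mex{0,2,2,3,2} = 1
G(14) = mex{1,3,3,2,3} = 0
G(15) = mex{0,0,2,3,2} = 1
G(16) = mex{1,1,3,2,3} = 0
G(17) = mex{0,0,0,3,2} = 1
G(18) = mex{1,1,1,0,3} = 2
G(19) = mex{2,0,0,1,0} = 3
G(20) = mex{3,1,1,0,1} = 2
G(21) = mex{2,2,0,1,0} = 3
G_B(21) = 3.
Combined Grundy value = 1 ⊕ 3 = 2.

2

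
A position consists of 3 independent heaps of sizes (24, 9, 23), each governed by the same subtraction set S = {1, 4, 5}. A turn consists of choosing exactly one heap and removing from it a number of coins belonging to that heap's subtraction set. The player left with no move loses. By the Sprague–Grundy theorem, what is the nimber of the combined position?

All heaps use S = {1, 4, 5}:
G(0) = 0
G(1) = mex{0} = 1
G(2) = mex{1} = 0
G(3) = mex{0} = 1
G(4) = mex{1,0} = 2
G(5) = mex{2,1,0} = 3
G(6) = mex{3,0,1} = 2
G(7) = mex{2,1,0} = 3
G(8) = mex{3,2,1} = 0
G(9) = mex{0,3,2} = 1
G(10) = mex{1,2,3} = 0
G(11) = mex{0,3,2} = 1
G(12) = mex{1,0,3} = 2
G(13) = mex{2,1,0} = 3
G(14) = mex{3,0,1} = 2
G(15) = mex{2,1,0} = 3
G(16) = mex{3,2,1} = 0
G(17) = mex{0,3,2} = 1
G(18) = mex{1,2,3} = 0
G(19) = mex{0,3,2} = 1
G(20) = mex{1,0,3} = 2
G(21) = mex{2,1,0} = 3
G(22) = mex{3,0,1} = 2
G(23) = mex{2,1,0} = 3
G(24) = mex{3,2,1} = 0
Heap A: G(24) = 0.
Heap B: G(9) = 1.
Heap C: G(23) = 3.
Combined Grundy value = 0 ⊕ 1 ⊕ 3 = 2.

2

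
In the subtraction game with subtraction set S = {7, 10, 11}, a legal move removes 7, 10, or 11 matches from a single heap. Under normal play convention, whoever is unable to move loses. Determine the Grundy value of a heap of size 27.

1

n :  0  1  2  3  4  5  6  7  8  9 10 11 12 13 14 15 16 17 18 19 20 21 22 23 24 25 26 27
G :  0  0  0  0  0  0  0  1  1  1  1  1  1  1  2  2  2  2  0  0  0  0  0  0  0  1  1  1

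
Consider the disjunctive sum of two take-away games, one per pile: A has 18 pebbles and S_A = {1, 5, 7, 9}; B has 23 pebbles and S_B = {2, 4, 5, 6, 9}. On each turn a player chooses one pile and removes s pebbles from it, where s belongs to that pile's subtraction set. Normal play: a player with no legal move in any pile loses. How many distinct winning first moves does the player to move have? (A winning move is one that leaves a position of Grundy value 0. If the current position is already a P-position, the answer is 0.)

Pile A, S = {1, 5, 7, 9}:
G(0) = 0
G(1) = mex{0} = 1
G(2) = mex{1} = 0
G(3) = mex{0} = 1
G(4) = mex{1} = 0
G(5) = mex{0,0} = 1
G(6) = mex{1,1} = 0
G(7) = mex{0,0,0} = 1
G(8) = mex{1,1,1} = 0
G(9) = mex{0,0,0,0} = 1
G(10) = mex{1,1,1,1} = 0
G(11) = mex{0,0,0,0} = 1
G(12) = mex{1,1,1,1} = 0
G(13) = mex{0,0,0,0} = 1
G(14) = mex{1,1,1,1} = 0
G(15) = mex{0,0,0,0} = 1
G(16) = mex{1,1,1,1} = 0
G(17) = mex{0,0,0,0} = 1
G(18) = mex{1,1,1,1} = 0
G_A(18) = 0.
Pile B, S = {2, 4, 5, 6, 9}:
n :  0  1  2  3  4  5  6  7  8  9 10 11 12 13 14 15 16 17 18 19 20 21 22 23
G :  0  0  1  1  2  2  3  3  0  4  1  0  2  1  3  2  4  3  0  0  1  1  2  2
G_B(23) = 2.
Combined Grundy value = 0 ⊕ 2 = 2.
A winning move leaves total XOR = 0, i.e. changes one component's Grundy value g to g ⊕ X where X is the current total.
Pile A: need g' = 0⊕2 = 2. Options: 18−1→G=1, 18−5→G=1, 18−7→G=1, 18−9→G=1. Hits: 0.
Pile B: need g' = 2⊕2 = 0. Options: 23−2→G=1, 23−4→G=0, 23−5→G=0, 23−6→G=3, 23−9→G=3. Hits: 2.

2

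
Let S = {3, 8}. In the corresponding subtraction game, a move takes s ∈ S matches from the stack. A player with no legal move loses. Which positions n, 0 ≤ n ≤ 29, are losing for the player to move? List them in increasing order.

0, 1, 2, 6, 7, 11, 12, 13, 17, 18, 22, 23, 24, 28, 29

G(0) = 0
G(1) = mex{} = 0
G(2) = mex{} = 0
G(3) = mex{0} = 1
G(4) = mex{0} = 1
G(5) = mex{0} = 1
G(6) = mex{1} = 0
G(7) = mex{1} = 0
G(8) = mex{1,0} = 2
G(9) = mex{0,0} = 1
G(10) = mex{0,0} = 1
G(11) = mex{2,1} = 0
G(12) = mex{1,1} = 0
G(13) = mex{1,1} = 0
G(14) = mex{0,0} = 1
G(15) = mex{0,0} = 1
G(16) = mex{0,2} = 1
G(17) = mex{1,1} = 0
G(18) = mex{1,1} = 0
G(19) = mex{1,0} = 2
G(20) = mex{0,0} = 1
G(21) = mex{0,0} = 1
G(22) = mex{2,1} = 0
G(23) = mex{1,1} = 0
G(24) = mex{1,1} = 0
G(25) = mex{0,0} = 1
G(26) = mex{0,0} = 1
G(27) = mex{0,2} = 1
G(28) = mex{1,1} = 0
G(29) = mex{1,1} = 0
P-positions are exactly the n with G(n) = 0.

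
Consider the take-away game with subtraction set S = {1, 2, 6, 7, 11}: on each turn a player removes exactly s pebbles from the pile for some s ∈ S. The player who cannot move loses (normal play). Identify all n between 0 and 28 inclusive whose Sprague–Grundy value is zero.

G(0) = 0
G(1) = mex{0} = 1
G(2) = mex{1,0} = 2
G(3) = mex{2,1} = 0
G(4) = mex{0,2} = 1
G(5) = mex{1,0} = 2
G(6) = mex{2,1,0} = 3
G(7) = mex{3,2,1,0} = 4
G(8) = mex{4,3,2,1} = 0
G(9) = mex{0,4,0,2} = 1
G(10) = mex{1,0,1,0} = 2
G(11) = mex{2,1,2,1,0} = 3
G(12) = mex{3,2,3,2,1} = 0
G(13) = mex{0,3,4,3,2} = 1
G(14) = mex{1,0,0,4,0} = 2
G(15) = mex{2,1,1,0,1} = 3
G(16) = mex{3,2,2,1,2} = 0
G(17) = mex{0,3,3,2,3} = 1
G(18) = mex{1,0,0,3,4} = 2
G(19) = mex{2,1,1,0,0} = 3
G(20) = mex{3,2,2,1,1} = 0
G(21) = mex{0,3,3,2,2} = 1
G(22) = mex{1,0,0,3,3} = 2
G(23) = mex{2,1,1,0,0} = 3
G(24) = mex{3,2,2,1,1} = 0
G(25) = mex{0,3,3,2,2} = 1
G(26) = mex{1,0,0,3,3} = 2
G(27) = mex{2,1,1,0,0} = 3
G(28) = mex{3,2,2,1,1} = 0
P-positions are exactly the n with G(n) = 0.

0, 3, 8, 12, 16, 20, 24, 28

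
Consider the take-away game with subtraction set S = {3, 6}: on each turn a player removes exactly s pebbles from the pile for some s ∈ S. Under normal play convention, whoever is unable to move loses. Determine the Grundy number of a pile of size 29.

0

n :  0  1  2  3  4  5  6  7  8  9 10 11 12 13 14 15 16 17 18 19 20 21 22 23 24 25 26 27 28 29
G :  0  0  0  1  1  1  2  2  2  0  0  0  1  1  1  2  2  2  0  0  0  1  1  1  2  2  2  0  0  0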